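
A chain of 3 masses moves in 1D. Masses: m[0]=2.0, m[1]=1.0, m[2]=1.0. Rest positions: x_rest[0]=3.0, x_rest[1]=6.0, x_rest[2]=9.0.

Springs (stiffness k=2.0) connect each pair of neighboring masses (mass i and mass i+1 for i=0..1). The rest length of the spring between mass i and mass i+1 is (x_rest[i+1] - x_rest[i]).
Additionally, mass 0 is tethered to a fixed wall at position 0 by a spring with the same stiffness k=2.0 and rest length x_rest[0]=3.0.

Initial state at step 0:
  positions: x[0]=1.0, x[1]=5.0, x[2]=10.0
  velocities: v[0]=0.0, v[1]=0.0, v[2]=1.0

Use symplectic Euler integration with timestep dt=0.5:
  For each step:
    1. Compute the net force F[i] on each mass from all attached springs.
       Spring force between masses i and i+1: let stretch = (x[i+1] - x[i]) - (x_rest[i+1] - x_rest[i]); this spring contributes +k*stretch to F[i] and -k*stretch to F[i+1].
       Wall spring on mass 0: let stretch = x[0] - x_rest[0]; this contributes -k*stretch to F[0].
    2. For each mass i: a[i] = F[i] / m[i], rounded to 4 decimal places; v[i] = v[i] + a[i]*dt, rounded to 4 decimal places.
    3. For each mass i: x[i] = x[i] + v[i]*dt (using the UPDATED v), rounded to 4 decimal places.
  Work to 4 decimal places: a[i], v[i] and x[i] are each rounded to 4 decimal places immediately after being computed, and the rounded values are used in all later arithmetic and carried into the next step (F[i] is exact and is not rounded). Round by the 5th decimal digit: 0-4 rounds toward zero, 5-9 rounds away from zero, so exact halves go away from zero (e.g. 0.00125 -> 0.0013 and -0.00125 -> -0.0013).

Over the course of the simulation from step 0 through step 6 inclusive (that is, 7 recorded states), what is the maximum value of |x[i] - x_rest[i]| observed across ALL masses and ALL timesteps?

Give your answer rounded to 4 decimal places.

Answer: 2.0157

Derivation:
Step 0: x=[1.0000 5.0000 10.0000] v=[0.0000 0.0000 1.0000]
Step 1: x=[1.7500 5.5000 9.5000] v=[1.5000 1.0000 -1.0000]
Step 2: x=[3.0000 6.1250 8.5000] v=[2.5000 1.2500 -2.0000]
Step 3: x=[4.2813 6.3750 7.8125] v=[2.5625 0.5000 -1.3750]
Step 4: x=[5.0157 6.2969 7.9063] v=[1.4687 -0.1562 0.1875]
Step 5: x=[4.8164 6.3829 8.6954] v=[-0.3986 0.1720 1.5781]
Step 6: x=[3.8046 6.8419 9.8282] v=[-2.0236 0.9180 2.2656]
Max displacement = 2.0157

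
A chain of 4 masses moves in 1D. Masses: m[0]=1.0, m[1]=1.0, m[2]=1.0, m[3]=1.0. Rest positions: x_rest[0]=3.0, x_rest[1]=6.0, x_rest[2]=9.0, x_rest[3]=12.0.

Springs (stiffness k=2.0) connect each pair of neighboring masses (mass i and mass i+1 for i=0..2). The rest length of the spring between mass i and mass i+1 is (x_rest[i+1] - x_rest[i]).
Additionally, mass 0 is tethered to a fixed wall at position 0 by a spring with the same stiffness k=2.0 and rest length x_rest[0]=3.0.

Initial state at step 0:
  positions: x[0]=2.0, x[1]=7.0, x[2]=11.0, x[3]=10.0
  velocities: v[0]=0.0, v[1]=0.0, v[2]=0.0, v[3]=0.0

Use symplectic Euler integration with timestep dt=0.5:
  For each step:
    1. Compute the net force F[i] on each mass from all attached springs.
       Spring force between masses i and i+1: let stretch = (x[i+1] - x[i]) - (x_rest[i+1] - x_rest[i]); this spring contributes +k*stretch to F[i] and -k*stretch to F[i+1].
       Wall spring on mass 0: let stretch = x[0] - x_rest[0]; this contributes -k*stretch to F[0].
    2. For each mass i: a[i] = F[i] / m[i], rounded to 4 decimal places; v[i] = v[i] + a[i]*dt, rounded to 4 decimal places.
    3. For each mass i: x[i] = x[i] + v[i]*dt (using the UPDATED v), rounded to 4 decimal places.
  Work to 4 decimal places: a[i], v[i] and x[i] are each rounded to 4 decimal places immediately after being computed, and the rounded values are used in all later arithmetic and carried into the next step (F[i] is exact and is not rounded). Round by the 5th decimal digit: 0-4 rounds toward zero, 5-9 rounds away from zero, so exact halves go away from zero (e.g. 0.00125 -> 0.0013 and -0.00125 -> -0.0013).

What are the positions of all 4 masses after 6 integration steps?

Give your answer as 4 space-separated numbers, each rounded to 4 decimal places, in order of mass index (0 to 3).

Step 0: x=[2.0000 7.0000 11.0000 10.0000] v=[0.0000 0.0000 0.0000 0.0000]
Step 1: x=[3.5000 6.5000 8.5000 12.0000] v=[3.0000 -1.0000 -5.0000 4.0000]
Step 2: x=[4.7500 5.5000 6.7500 13.7500] v=[2.5000 -2.0000 -3.5000 3.5000]
Step 3: x=[4.0000 4.7500 7.8750 13.5000] v=[-1.5000 -1.5000 2.2500 -0.5000]
Step 4: x=[1.6250 5.1875 10.2500 11.9375] v=[-4.7500 0.8750 4.7500 -3.1250]
Step 5: x=[0.2188 6.3750 10.9375 11.0313] v=[-2.8125 2.3750 1.3750 -1.8125]
Step 6: x=[1.7813 6.7657 9.3907 11.5782] v=[3.1249 0.7813 -3.0937 1.0937]

Answer: 1.7813 6.7657 9.3907 11.5782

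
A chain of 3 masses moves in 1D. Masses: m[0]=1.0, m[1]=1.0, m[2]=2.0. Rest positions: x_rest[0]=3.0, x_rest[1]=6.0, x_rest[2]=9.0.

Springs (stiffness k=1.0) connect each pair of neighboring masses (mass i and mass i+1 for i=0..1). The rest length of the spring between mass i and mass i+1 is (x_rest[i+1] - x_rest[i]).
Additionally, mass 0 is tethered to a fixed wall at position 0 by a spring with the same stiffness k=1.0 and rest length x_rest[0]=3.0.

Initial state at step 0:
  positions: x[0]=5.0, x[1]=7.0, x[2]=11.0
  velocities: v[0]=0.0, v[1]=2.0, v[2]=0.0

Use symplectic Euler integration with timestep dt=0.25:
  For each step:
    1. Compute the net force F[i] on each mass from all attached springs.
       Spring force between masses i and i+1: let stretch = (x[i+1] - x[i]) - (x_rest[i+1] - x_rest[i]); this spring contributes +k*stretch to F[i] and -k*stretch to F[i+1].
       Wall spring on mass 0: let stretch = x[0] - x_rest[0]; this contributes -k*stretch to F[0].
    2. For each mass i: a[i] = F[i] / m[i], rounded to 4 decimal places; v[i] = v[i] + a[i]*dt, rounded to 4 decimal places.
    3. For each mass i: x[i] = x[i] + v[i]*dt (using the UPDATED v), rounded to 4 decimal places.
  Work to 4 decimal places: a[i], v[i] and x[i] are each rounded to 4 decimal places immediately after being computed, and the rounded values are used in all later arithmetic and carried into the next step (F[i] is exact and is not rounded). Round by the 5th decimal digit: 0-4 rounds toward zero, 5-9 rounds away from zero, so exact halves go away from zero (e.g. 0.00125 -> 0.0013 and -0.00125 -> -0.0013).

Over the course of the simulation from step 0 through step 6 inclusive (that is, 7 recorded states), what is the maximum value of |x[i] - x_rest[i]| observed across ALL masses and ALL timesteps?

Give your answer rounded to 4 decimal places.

Answer: 3.4652

Derivation:
Step 0: x=[5.0000 7.0000 11.0000] v=[0.0000 2.0000 0.0000]
Step 1: x=[4.8125 7.6250 10.9688] v=[-0.7500 2.5000 -0.1250]
Step 2: x=[4.5000 8.2832 10.9268] v=[-1.2500 2.6328 -0.1680]
Step 3: x=[4.1427 8.8702 10.8959] v=[-1.4292 2.3479 -0.1235]
Step 4: x=[3.8220 9.2883 10.8955] v=[-1.2830 1.6725 -0.0017]
Step 5: x=[3.6040 9.4652 10.9386] v=[-0.8719 0.7077 0.1724]
Step 6: x=[3.5271 9.3679 11.0294] v=[-0.3076 -0.3893 0.3632]
Max displacement = 3.4652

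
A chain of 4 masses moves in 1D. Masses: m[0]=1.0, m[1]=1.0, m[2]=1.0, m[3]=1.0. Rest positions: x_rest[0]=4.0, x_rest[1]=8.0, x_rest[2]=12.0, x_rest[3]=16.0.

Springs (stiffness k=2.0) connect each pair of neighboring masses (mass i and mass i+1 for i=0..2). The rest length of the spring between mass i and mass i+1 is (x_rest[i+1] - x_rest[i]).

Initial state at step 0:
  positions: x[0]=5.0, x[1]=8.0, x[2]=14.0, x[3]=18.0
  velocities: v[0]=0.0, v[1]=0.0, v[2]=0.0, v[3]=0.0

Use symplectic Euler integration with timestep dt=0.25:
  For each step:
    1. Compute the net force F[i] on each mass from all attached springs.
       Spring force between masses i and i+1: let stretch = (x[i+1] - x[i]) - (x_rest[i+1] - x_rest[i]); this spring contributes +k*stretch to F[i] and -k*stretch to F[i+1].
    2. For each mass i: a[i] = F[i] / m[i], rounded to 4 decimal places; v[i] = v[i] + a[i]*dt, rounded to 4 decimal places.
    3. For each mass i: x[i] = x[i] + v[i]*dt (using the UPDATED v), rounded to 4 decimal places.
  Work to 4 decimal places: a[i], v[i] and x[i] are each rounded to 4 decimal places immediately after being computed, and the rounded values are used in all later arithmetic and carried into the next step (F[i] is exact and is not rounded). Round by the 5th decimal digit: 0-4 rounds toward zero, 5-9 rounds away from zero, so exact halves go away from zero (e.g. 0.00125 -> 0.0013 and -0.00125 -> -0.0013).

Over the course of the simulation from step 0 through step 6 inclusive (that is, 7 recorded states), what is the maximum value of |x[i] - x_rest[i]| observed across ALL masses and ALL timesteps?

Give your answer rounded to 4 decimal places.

Answer: 2.0881

Derivation:
Step 0: x=[5.0000 8.0000 14.0000 18.0000] v=[0.0000 0.0000 0.0000 0.0000]
Step 1: x=[4.8750 8.3750 13.7500 18.0000] v=[-0.5000 1.5000 -1.0000 0.0000]
Step 2: x=[4.6875 8.9844 13.3594 17.9688] v=[-0.7500 2.4375 -1.5625 -0.1250]
Step 3: x=[4.5371 9.6036 12.9981 17.8614] v=[-0.6016 2.4766 -1.4453 -0.4297]
Step 4: x=[4.5200 10.0138 12.8204 17.6461] v=[-0.0684 1.6406 -0.7109 -0.8614]
Step 5: x=[4.6896 10.0881 12.8951 17.3275] v=[0.6785 0.2970 0.2987 -1.2743]
Step 6: x=[5.0341 9.8384 13.1730 16.9549] v=[1.3778 -0.9988 1.1114 -1.4905]
Max displacement = 2.0881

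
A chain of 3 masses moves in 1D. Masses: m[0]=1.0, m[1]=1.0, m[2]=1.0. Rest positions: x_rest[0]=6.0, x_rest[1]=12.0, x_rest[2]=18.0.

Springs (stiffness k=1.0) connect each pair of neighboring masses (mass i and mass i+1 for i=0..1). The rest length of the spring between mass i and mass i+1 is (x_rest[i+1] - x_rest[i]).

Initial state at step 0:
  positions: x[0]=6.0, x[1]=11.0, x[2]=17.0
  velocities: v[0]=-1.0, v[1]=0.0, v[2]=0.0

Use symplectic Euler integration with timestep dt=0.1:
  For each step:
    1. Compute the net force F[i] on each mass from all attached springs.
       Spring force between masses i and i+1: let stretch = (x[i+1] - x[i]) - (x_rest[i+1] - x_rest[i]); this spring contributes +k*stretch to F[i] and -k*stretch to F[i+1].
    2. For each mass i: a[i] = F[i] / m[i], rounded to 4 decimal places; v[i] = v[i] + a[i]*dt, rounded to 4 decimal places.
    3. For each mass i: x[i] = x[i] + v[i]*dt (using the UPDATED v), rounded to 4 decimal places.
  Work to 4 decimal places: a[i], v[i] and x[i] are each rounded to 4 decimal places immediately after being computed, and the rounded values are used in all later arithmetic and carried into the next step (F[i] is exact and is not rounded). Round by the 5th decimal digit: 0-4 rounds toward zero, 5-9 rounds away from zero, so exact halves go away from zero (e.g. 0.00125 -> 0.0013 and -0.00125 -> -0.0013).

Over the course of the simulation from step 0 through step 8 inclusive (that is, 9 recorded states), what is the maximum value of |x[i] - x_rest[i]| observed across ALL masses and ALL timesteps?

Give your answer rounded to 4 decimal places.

Step 0: x=[6.0000 11.0000 17.0000] v=[-1.0000 0.0000 0.0000]
Step 1: x=[5.8900 11.0100 17.0000] v=[-1.1000 0.1000 0.0000]
Step 2: x=[5.7712 11.0287 17.0001] v=[-1.1880 0.1870 0.0010]
Step 3: x=[5.6450 11.0545 17.0005] v=[-1.2623 0.2584 0.0039]
Step 4: x=[5.5129 11.0857 17.0014] v=[-1.3214 0.3121 0.0093]
Step 5: x=[5.3765 11.1203 17.0032] v=[-1.3641 0.3464 0.0177]
Step 6: x=[5.2375 11.1563 17.0061] v=[-1.3897 0.3603 0.0294]
Step 7: x=[5.0977 11.1916 17.0105] v=[-1.3978 0.3534 0.0444]
Step 8: x=[4.9589 11.2242 17.0168] v=[-1.3884 0.3259 0.0625]
Max displacement = 1.0411

Answer: 1.0411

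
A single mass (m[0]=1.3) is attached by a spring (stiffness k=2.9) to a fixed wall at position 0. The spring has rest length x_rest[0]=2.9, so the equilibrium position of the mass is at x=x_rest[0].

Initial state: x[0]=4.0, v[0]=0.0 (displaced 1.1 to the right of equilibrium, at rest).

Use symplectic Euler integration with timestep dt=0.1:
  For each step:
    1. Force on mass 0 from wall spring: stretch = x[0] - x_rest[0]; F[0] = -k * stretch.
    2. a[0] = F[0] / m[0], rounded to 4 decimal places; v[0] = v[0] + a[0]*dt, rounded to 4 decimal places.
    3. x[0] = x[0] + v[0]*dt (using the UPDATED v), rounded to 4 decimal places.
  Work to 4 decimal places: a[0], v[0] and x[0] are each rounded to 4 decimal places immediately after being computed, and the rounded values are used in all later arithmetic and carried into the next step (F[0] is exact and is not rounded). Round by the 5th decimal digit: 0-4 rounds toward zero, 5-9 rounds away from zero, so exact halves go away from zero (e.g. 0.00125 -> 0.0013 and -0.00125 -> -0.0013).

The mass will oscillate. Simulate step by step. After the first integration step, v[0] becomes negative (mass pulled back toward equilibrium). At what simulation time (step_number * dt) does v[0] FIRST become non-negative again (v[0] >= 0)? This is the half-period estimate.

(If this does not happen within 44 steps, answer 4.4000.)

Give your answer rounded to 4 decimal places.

Answer: 2.2000

Derivation:
Step 0: x=[4.0000] v=[0.0000]
Step 1: x=[3.9755] v=[-0.2454]
Step 2: x=[3.9270] v=[-0.4853]
Step 3: x=[3.8556] v=[-0.7144]
Step 4: x=[3.7628] v=[-0.9276]
Step 5: x=[3.6508] v=[-1.1201]
Step 6: x=[3.5220] v=[-1.2876]
Step 7: x=[3.3794] v=[-1.4264]
Step 8: x=[3.2261] v=[-1.5333]
Step 9: x=[3.0655] v=[-1.6061]
Step 10: x=[2.9012] v=[-1.6430]
Step 11: x=[2.7369] v=[-1.6433]
Step 12: x=[2.5762] v=[-1.6069]
Step 13: x=[2.4227] v=[-1.5347]
Step 14: x=[2.2799] v=[-1.4282]
Step 15: x=[2.1509] v=[-1.2899]
Step 16: x=[2.0386] v=[-1.1228]
Step 17: x=[1.9455] v=[-0.9306]
Step 18: x=[1.8737] v=[-0.7177]
Step 19: x=[1.8248] v=[-0.4888]
Step 20: x=[1.7999] v=[-0.2490]
Step 21: x=[1.7995] v=[-0.0036]
Step 22: x=[1.8237] v=[0.2419]
First v>=0 after going negative at step 22, time=2.2000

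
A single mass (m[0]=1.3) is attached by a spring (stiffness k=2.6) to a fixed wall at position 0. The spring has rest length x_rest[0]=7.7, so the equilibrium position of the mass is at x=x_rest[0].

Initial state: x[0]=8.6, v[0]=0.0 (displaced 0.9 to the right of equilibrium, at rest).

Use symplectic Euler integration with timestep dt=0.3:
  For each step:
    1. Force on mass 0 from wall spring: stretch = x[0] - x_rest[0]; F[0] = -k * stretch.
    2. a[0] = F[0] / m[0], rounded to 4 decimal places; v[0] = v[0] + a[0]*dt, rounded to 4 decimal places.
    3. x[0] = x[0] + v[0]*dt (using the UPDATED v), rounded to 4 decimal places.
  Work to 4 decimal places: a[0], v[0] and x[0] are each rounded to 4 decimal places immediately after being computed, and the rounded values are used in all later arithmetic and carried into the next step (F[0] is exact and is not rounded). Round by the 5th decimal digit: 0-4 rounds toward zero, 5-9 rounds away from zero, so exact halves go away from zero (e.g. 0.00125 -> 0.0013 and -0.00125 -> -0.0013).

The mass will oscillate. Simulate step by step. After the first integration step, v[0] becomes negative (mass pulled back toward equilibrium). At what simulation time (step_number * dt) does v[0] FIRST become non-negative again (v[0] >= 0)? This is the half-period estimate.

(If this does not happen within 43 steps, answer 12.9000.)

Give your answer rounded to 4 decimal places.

Step 0: x=[8.6000] v=[0.0000]
Step 1: x=[8.4380] v=[-0.5400]
Step 2: x=[8.1432] v=[-0.9828]
Step 3: x=[7.7686] v=[-1.2487]
Step 4: x=[7.3816] v=[-1.2899]
Step 5: x=[7.0519] v=[-1.0989]
Step 6: x=[6.8389] v=[-0.7100]
Step 7: x=[6.7809] v=[-0.1933]
Step 8: x=[6.8884] v=[0.3582]
First v>=0 after going negative at step 8, time=2.4000

Answer: 2.4000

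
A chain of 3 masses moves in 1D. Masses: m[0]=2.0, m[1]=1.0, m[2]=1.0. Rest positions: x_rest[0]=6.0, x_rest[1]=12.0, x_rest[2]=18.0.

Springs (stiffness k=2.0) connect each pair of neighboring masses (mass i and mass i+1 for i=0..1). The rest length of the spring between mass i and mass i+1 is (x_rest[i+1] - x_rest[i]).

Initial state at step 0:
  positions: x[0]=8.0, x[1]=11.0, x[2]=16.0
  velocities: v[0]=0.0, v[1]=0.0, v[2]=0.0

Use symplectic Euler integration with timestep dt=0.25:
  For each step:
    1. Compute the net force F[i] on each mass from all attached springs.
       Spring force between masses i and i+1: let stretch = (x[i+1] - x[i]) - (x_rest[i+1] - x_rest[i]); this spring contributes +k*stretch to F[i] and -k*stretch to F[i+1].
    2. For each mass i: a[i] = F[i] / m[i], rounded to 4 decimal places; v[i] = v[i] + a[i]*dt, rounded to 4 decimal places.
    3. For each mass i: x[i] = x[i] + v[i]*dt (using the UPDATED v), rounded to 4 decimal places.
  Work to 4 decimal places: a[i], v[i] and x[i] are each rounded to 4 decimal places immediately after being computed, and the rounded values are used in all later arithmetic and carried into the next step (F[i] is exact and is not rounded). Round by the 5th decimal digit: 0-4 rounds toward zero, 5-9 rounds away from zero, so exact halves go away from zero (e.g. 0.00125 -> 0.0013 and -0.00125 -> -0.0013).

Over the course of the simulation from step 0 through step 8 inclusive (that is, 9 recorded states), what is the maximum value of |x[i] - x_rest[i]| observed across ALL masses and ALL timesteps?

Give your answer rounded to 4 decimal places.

Answer: 2.5176

Derivation:
Step 0: x=[8.0000 11.0000 16.0000] v=[0.0000 0.0000 0.0000]
Step 1: x=[7.8125 11.2500 16.1250] v=[-0.7500 1.0000 0.5000]
Step 2: x=[7.4649 11.6797 16.3906] v=[-1.3906 1.7188 1.0625]
Step 3: x=[7.0057 12.1714 16.8174] v=[-1.8369 1.9669 1.7071]
Step 4: x=[6.4943 12.5982 17.4134] v=[-2.0455 1.7071 2.3841]
Step 5: x=[5.9894 12.8639 18.1575] v=[-2.0195 1.0628 2.9765]
Step 6: x=[5.5392 12.9320 18.9899] v=[-1.8009 0.2724 3.3297]
Step 7: x=[5.1760 12.8332 19.8151] v=[-1.4527 -0.3951 3.3008]
Step 8: x=[4.9164 12.6500 20.5176] v=[-1.0384 -0.7328 2.8099]
Max displacement = 2.5176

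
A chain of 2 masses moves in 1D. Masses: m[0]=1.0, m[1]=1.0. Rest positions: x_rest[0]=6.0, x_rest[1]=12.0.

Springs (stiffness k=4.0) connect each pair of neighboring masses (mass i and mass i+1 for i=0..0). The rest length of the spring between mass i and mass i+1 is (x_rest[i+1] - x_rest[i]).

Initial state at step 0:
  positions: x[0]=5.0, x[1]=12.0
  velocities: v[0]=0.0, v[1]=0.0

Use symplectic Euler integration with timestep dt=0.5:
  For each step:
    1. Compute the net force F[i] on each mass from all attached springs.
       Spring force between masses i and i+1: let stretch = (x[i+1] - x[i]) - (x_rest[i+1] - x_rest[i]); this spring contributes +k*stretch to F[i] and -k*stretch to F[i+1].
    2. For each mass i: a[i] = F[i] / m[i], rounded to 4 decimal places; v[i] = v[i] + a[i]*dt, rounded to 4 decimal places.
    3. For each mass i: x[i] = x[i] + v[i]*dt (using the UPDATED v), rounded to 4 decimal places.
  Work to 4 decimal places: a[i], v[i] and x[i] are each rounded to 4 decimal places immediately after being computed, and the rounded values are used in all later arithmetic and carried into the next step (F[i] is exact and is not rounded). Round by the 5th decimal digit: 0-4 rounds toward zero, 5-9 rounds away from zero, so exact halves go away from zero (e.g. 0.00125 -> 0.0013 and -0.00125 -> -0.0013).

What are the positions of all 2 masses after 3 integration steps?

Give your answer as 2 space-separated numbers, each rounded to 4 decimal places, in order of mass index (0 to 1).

Answer: 5.0000 12.0000

Derivation:
Step 0: x=[5.0000 12.0000] v=[0.0000 0.0000]
Step 1: x=[6.0000 11.0000] v=[2.0000 -2.0000]
Step 2: x=[6.0000 11.0000] v=[0.0000 0.0000]
Step 3: x=[5.0000 12.0000] v=[-2.0000 2.0000]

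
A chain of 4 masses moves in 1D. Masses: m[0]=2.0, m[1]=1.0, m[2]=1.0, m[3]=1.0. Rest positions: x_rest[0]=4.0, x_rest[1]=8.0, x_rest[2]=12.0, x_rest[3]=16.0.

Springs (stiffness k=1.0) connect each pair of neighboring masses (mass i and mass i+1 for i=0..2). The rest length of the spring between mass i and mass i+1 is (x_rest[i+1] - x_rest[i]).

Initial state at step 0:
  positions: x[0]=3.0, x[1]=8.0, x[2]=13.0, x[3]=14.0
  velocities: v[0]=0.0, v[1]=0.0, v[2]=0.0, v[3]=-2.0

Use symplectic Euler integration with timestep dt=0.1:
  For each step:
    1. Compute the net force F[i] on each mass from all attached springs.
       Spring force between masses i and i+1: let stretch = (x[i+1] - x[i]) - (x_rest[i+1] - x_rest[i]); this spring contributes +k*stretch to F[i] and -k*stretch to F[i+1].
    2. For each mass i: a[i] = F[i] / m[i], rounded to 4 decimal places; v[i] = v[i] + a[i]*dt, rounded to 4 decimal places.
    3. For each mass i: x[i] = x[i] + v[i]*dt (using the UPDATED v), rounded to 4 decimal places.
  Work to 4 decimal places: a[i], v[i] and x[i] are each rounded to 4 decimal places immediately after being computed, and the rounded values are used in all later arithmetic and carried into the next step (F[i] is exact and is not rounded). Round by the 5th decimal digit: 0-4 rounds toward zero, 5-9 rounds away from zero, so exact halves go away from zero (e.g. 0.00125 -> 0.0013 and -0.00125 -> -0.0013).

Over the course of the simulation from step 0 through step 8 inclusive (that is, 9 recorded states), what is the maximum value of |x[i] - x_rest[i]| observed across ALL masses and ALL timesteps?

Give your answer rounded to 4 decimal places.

Step 0: x=[3.0000 8.0000 13.0000 14.0000] v=[0.0000 0.0000 0.0000 -2.0000]
Step 1: x=[3.0050 8.0000 12.9600 13.8300] v=[0.0500 0.0000 -0.4000 -1.7000]
Step 2: x=[3.0150 7.9997 12.8791 13.6913] v=[0.0998 -0.0035 -0.8090 -1.3870]
Step 3: x=[3.0299 7.9983 12.7575 13.5845] v=[0.1490 -0.0140 -1.2157 -1.0682]
Step 4: x=[3.0496 7.9948 12.5966 13.5094] v=[0.1974 -0.0349 -1.6089 -0.7509]
Step 5: x=[3.0741 7.9879 12.3988 13.4652] v=[0.2447 -0.0692 -1.9778 -0.4422]
Step 6: x=[3.1031 7.9760 12.1676 13.4503] v=[0.2904 -0.1195 -2.3123 -0.1488]
Step 7: x=[3.1365 7.9572 11.9073 13.4626] v=[0.3341 -0.1876 -2.6032 0.1229]
Step 8: x=[3.1740 7.9297 11.6230 13.4993] v=[0.3751 -0.2747 -2.8427 0.3674]
Max displacement = 2.5497

Answer: 2.5497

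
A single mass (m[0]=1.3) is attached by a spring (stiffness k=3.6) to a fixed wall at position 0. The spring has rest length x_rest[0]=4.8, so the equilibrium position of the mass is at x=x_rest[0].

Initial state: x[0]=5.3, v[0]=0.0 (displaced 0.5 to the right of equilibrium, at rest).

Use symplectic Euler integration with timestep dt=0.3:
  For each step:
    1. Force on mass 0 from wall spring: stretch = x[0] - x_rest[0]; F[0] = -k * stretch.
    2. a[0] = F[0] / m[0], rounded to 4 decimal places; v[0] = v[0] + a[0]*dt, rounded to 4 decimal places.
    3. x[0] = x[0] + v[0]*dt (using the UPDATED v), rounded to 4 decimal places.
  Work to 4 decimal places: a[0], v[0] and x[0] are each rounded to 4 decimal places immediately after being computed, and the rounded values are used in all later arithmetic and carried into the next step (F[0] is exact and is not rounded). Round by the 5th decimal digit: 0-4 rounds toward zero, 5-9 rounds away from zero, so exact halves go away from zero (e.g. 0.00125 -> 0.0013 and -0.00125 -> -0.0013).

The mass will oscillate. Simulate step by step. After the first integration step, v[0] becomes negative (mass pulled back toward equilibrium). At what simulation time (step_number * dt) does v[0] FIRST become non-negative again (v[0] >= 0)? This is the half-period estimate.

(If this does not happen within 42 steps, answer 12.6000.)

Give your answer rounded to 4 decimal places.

Step 0: x=[5.3000] v=[0.0000]
Step 1: x=[5.1754] v=[-0.4154]
Step 2: x=[4.9572] v=[-0.7273]
Step 3: x=[4.6998] v=[-0.8579]
Step 4: x=[4.4674] v=[-0.7747]
Step 5: x=[4.3179] v=[-0.4984]
Step 6: x=[4.2885] v=[-0.0979]
Step 7: x=[4.3866] v=[0.3271]
First v>=0 after going negative at step 7, time=2.1000

Answer: 2.1000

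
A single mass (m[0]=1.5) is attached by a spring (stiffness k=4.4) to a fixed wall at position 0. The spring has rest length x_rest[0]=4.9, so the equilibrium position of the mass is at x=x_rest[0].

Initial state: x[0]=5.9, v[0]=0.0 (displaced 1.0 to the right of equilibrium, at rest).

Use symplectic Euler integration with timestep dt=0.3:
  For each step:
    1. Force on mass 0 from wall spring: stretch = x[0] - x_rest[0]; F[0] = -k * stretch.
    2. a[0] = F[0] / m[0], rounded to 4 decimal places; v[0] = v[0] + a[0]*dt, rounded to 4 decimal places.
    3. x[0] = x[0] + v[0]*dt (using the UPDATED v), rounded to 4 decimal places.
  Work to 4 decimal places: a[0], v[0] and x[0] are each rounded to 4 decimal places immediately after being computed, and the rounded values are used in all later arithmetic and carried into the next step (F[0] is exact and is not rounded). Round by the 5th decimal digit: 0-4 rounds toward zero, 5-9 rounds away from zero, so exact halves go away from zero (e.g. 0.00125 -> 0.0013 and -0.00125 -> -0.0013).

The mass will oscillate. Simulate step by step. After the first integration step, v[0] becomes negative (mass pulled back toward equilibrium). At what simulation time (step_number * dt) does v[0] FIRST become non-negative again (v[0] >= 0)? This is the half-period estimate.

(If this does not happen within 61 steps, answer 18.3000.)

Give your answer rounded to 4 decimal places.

Step 0: x=[5.9000] v=[0.0000]
Step 1: x=[5.6360] v=[-0.8800]
Step 2: x=[5.1777] v=[-1.5277]
Step 3: x=[4.6461] v=[-1.7721]
Step 4: x=[4.1815] v=[-1.5487]
Step 5: x=[3.9066] v=[-0.9164]
Step 6: x=[3.8939] v=[-0.0422]
Step 7: x=[4.1469] v=[0.8432]
First v>=0 after going negative at step 7, time=2.1000

Answer: 2.1000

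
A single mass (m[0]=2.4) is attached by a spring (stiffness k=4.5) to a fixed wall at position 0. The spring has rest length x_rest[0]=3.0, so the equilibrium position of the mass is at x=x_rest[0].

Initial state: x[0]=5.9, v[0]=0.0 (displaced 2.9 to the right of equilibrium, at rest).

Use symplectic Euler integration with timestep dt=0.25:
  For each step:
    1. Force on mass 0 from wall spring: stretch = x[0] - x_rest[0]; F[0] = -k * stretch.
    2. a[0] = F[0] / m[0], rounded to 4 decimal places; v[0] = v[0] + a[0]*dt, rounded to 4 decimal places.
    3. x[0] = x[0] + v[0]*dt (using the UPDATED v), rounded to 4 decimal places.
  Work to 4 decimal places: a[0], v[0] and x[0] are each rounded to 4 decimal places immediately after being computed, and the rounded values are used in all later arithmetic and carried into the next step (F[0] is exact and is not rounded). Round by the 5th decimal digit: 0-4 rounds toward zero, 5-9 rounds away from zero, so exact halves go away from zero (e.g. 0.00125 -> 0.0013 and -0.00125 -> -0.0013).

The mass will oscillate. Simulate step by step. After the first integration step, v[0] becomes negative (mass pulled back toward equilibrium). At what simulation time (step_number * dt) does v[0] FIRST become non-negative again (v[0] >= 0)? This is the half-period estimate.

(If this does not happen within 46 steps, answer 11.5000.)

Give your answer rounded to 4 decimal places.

Step 0: x=[5.9000] v=[0.0000]
Step 1: x=[5.5602] v=[-1.3594]
Step 2: x=[4.9203] v=[-2.5595]
Step 3: x=[4.0554] v=[-3.4597]
Step 4: x=[3.0668] v=[-3.9544]
Step 5: x=[2.0704] v=[-3.9857]
Step 6: x=[1.1829] v=[-3.5500]
Step 7: x=[0.5084] v=[-2.6982]
Step 8: x=[0.1258] v=[-1.5303]
Step 9: x=[0.0801] v=[-0.1830]
Step 10: x=[0.3765] v=[1.1857]
First v>=0 after going negative at step 10, time=2.5000

Answer: 2.5000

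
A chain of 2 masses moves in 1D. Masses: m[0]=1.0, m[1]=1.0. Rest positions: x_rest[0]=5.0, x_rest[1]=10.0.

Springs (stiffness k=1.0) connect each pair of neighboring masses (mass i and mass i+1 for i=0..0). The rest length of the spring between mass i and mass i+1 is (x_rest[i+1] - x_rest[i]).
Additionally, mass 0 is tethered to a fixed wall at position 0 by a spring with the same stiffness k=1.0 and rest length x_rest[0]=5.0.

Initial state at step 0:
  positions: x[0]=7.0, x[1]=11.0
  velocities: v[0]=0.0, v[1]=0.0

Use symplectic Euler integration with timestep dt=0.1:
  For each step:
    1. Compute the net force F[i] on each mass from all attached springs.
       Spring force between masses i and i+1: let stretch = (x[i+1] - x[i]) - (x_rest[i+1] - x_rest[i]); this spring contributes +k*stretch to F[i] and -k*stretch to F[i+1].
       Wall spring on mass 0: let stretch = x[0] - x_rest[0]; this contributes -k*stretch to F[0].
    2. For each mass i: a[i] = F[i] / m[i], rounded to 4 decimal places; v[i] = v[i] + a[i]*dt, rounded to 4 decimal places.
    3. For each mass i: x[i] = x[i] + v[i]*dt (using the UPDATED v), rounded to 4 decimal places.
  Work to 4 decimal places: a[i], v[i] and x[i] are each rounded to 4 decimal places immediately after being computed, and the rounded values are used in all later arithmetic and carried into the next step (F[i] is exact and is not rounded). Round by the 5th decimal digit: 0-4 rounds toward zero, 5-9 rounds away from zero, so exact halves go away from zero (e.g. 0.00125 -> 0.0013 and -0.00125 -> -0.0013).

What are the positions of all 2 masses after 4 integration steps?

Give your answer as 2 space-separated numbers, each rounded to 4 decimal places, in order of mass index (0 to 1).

Answer: 6.7104 11.0941

Derivation:
Step 0: x=[7.0000 11.0000] v=[0.0000 0.0000]
Step 1: x=[6.9700 11.0100] v=[-0.3000 0.1000]
Step 2: x=[6.9107 11.0296] v=[-0.5930 0.1960]
Step 3: x=[6.8235 11.0580] v=[-0.8722 0.2841]
Step 4: x=[6.7104 11.0941] v=[-1.1311 0.3607]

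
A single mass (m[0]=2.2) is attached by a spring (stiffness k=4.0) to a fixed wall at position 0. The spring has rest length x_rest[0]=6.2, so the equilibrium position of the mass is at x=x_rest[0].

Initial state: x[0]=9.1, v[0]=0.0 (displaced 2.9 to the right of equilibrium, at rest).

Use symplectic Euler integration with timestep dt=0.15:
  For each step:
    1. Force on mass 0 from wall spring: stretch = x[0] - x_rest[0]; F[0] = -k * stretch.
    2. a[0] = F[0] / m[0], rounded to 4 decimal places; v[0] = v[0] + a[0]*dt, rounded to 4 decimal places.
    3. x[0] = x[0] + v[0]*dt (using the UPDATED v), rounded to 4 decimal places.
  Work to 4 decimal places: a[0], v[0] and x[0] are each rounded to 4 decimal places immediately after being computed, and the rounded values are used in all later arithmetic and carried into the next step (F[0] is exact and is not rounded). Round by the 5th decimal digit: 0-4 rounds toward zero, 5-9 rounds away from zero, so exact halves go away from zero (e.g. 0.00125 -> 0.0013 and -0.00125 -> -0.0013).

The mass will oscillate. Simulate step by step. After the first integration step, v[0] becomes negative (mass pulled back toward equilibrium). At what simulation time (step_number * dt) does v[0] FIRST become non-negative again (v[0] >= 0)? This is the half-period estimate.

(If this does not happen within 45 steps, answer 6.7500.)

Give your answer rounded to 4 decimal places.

Step 0: x=[9.1000] v=[0.0000]
Step 1: x=[8.9814] v=[-0.7909]
Step 2: x=[8.7490] v=[-1.5495]
Step 3: x=[8.4123] v=[-2.2447]
Step 4: x=[7.9851] v=[-2.8481]
Step 5: x=[7.4849] v=[-3.3349]
Step 6: x=[6.9321] v=[-3.6853]
Step 7: x=[6.3494] v=[-3.8850]
Step 8: x=[5.7605] v=[-3.9257]
Step 9: x=[5.1896] v=[-3.8058]
Step 10: x=[4.6601] v=[-3.5302]
Step 11: x=[4.1936] v=[-3.1102]
Step 12: x=[3.8092] v=[-2.5630]
Step 13: x=[3.5226] v=[-1.9110]
Step 14: x=[3.3455] v=[-1.1808]
Step 15: x=[3.2852] v=[-0.4023]
Step 16: x=[3.3441] v=[0.3926]
First v>=0 after going negative at step 16, time=2.4000

Answer: 2.4000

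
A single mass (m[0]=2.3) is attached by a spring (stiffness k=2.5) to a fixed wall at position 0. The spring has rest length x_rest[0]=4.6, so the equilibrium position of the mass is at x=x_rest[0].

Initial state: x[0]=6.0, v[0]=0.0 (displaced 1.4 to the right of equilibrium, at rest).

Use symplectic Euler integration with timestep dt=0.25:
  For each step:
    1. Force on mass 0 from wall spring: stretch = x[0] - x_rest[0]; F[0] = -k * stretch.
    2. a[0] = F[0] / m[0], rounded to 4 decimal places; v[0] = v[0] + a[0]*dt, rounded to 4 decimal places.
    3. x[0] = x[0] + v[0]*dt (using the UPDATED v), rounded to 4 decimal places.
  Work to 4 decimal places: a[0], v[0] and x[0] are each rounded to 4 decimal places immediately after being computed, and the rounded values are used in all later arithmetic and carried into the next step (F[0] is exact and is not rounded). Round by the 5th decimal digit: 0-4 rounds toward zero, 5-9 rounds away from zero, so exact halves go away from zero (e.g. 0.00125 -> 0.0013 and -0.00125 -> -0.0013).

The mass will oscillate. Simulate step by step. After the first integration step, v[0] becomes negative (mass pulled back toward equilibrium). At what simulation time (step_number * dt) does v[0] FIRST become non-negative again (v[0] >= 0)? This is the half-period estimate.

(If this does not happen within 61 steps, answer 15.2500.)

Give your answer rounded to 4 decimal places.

Answer: 3.2500

Derivation:
Step 0: x=[6.0000] v=[0.0000]
Step 1: x=[5.9049] v=[-0.3804]
Step 2: x=[5.7212] v=[-0.7350]
Step 3: x=[5.4613] v=[-1.0397]
Step 4: x=[5.1429] v=[-1.2738]
Step 5: x=[4.7876] v=[-1.4213]
Step 6: x=[4.4195] v=[-1.4723]
Step 7: x=[4.0637] v=[-1.4233]
Step 8: x=[3.7443] v=[-1.2776]
Step 9: x=[3.4830] v=[-1.0451]
Step 10: x=[3.2976] v=[-0.7416]
Step 11: x=[3.2007] v=[-0.3877]
Step 12: x=[3.1988] v=[-0.0075]
Step 13: x=[3.2921] v=[0.3733]
First v>=0 after going negative at step 13, time=3.2500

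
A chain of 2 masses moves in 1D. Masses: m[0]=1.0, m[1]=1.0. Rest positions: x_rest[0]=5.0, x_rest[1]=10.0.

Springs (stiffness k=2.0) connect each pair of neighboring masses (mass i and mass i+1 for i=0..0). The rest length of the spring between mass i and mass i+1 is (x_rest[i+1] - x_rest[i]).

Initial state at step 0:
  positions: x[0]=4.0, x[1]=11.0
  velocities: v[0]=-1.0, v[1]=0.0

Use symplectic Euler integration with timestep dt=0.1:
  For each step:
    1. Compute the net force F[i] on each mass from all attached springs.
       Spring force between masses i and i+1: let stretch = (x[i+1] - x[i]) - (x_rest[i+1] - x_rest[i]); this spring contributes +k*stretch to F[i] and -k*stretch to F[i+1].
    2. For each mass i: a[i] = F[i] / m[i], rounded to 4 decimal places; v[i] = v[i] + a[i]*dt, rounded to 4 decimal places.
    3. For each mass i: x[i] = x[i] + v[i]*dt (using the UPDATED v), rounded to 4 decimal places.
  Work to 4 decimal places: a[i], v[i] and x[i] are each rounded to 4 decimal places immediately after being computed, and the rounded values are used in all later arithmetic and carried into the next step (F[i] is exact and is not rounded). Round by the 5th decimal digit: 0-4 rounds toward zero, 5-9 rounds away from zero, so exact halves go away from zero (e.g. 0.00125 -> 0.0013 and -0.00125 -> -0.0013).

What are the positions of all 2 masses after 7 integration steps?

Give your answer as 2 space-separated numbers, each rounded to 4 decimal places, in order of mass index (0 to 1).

Step 0: x=[4.0000 11.0000] v=[-1.0000 0.0000]
Step 1: x=[3.9400 10.9600] v=[-0.6000 -0.4000]
Step 2: x=[3.9204 10.8796] v=[-0.1960 -0.8040]
Step 3: x=[3.9400 10.7600] v=[0.1958 -1.1958]
Step 4: x=[3.9960 10.6040] v=[0.5598 -1.5598]
Step 5: x=[4.0841 10.4159] v=[0.8814 -1.8814]
Step 6: x=[4.1989 10.2011] v=[1.1478 -2.1478]
Step 7: x=[4.3337 9.9663] v=[1.3482 -2.3482]

Answer: 4.3337 9.9663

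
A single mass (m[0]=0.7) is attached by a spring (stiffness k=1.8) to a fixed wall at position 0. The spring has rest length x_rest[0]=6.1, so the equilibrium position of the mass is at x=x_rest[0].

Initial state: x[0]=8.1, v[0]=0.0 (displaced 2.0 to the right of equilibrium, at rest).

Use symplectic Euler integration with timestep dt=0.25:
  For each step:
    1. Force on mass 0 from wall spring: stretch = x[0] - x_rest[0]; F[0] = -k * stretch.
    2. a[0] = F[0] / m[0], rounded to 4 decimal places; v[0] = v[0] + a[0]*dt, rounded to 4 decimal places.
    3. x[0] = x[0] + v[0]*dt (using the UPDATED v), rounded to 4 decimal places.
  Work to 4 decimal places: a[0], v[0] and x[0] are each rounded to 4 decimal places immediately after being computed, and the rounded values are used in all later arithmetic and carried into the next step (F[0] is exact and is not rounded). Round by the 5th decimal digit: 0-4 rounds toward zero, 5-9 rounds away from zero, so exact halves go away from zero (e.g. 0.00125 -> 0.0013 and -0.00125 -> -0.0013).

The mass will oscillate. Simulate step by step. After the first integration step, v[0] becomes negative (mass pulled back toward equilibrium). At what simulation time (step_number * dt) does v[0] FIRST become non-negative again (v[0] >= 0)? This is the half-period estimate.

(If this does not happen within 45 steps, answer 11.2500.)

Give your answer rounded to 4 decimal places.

Step 0: x=[8.1000] v=[0.0000]
Step 1: x=[7.7786] v=[-1.2857]
Step 2: x=[7.1874] v=[-2.3648]
Step 3: x=[6.4214] v=[-3.0639]
Step 4: x=[5.6038] v=[-3.2705]
Step 5: x=[4.8659] v=[-2.9515]
Step 6: x=[4.3264] v=[-2.1582]
Step 7: x=[4.0719] v=[-1.0180]
Step 8: x=[4.1434] v=[0.2858]
First v>=0 after going negative at step 8, time=2.0000

Answer: 2.0000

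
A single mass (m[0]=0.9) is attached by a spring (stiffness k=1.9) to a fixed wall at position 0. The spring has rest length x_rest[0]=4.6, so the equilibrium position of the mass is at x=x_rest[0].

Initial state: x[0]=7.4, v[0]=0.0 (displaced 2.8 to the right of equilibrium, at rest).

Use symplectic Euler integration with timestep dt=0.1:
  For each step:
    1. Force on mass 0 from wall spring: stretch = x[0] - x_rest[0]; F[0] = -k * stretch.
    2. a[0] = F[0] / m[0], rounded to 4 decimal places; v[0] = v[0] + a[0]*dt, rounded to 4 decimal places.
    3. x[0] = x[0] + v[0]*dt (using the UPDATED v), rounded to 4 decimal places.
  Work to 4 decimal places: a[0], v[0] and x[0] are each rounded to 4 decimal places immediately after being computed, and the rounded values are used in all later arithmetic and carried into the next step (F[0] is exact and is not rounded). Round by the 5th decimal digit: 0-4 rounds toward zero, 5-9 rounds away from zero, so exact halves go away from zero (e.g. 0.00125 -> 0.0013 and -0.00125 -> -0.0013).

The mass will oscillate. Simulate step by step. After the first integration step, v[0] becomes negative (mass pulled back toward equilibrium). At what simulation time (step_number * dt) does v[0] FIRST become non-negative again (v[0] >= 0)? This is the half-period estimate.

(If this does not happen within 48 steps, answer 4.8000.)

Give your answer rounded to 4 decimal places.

Answer: 2.2000

Derivation:
Step 0: x=[7.4000] v=[0.0000]
Step 1: x=[7.3409] v=[-0.5911]
Step 2: x=[7.2239] v=[-1.1697]
Step 3: x=[7.0515] v=[-1.7236]
Step 4: x=[6.8274] v=[-2.2411]
Step 5: x=[6.5563] v=[-2.7113]
Step 6: x=[6.2439] v=[-3.1243]
Step 7: x=[5.8968] v=[-3.4714]
Step 8: x=[5.5223] v=[-3.7452]
Step 9: x=[5.1283] v=[-3.9399]
Step 10: x=[4.7232] v=[-4.0514]
Step 11: x=[4.3155] v=[-4.0774]
Step 12: x=[3.9138] v=[-4.0173]
Step 13: x=[3.5266] v=[-3.8724]
Step 14: x=[3.1620] v=[-3.6458]
Step 15: x=[2.8278] v=[-3.3422]
Step 16: x=[2.5310] v=[-2.9681]
Step 17: x=[2.2779] v=[-2.5313]
Step 18: x=[2.0738] v=[-2.0411]
Step 19: x=[1.9230] v=[-1.5078]
Step 20: x=[1.8287] v=[-0.9427]
Step 21: x=[1.7929] v=[-0.3577]
Step 22: x=[1.8164] v=[0.2349]
First v>=0 after going negative at step 22, time=2.2000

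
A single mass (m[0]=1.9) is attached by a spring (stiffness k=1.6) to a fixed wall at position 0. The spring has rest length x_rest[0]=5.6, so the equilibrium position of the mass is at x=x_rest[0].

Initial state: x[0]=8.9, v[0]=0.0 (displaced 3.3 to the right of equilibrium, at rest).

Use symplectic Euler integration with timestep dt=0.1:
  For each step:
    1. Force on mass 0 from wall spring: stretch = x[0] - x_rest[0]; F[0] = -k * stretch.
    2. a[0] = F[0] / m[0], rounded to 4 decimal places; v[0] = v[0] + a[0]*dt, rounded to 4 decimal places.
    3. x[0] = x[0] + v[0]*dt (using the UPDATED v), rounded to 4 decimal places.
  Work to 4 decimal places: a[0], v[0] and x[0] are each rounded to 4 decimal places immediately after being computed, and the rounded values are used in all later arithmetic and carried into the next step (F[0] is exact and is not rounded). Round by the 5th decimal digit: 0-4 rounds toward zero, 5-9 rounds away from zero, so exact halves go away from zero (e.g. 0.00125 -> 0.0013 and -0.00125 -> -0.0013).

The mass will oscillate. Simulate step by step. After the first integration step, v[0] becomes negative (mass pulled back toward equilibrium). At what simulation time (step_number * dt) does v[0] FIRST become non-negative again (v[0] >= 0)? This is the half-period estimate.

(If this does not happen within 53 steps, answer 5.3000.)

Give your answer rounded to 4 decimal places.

Step 0: x=[8.9000] v=[0.0000]
Step 1: x=[8.8722] v=[-0.2779]
Step 2: x=[8.8169] v=[-0.5535]
Step 3: x=[8.7345] v=[-0.8244]
Step 4: x=[8.6257] v=[-1.0884]
Step 5: x=[8.4914] v=[-1.3432]
Step 6: x=[8.3327] v=[-1.5867]
Step 7: x=[8.1510] v=[-1.8168]
Step 8: x=[7.9478] v=[-2.0316]
Step 9: x=[7.7249] v=[-2.2293]
Step 10: x=[7.4841] v=[-2.4082]
Step 11: x=[7.2274] v=[-2.5669]
Step 12: x=[6.9570] v=[-2.7039]
Step 13: x=[6.6752] v=[-2.8182]
Step 14: x=[6.3843] v=[-2.9087]
Step 15: x=[6.0868] v=[-2.9748]
Step 16: x=[5.7852] v=[-3.0158]
Step 17: x=[5.4821] v=[-3.0314]
Step 18: x=[5.1800] v=[-3.0215]
Step 19: x=[4.8814] v=[-2.9861]
Step 20: x=[4.5888] v=[-2.9256]
Step 21: x=[4.3048] v=[-2.8405]
Step 22: x=[4.0317] v=[-2.7314]
Step 23: x=[3.7718] v=[-2.5993]
Step 24: x=[3.5273] v=[-2.4454]
Step 25: x=[3.3002] v=[-2.2709]
Step 26: x=[3.0925] v=[-2.0772]
Step 27: x=[2.9059] v=[-1.8660]
Step 28: x=[2.7420] v=[-1.6391]
Step 29: x=[2.6022] v=[-1.3984]
Step 30: x=[2.4876] v=[-1.1460]
Step 31: x=[2.3992] v=[-0.8839]
Step 32: x=[2.3378] v=[-0.6144]
Step 33: x=[2.3038] v=[-0.3397]
Step 34: x=[2.2976] v=[-0.0621]
Step 35: x=[2.3192] v=[0.2160]
First v>=0 after going negative at step 35, time=3.5000

Answer: 3.5000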